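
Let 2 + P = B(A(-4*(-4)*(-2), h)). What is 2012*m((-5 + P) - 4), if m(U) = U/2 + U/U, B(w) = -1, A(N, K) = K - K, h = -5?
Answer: -10060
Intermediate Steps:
A(N, K) = 0
P = -3 (P = -2 - 1 = -3)
m(U) = 1 + U/2 (m(U) = U*(½) + 1 = U/2 + 1 = 1 + U/2)
2012*m((-5 + P) - 4) = 2012*(1 + ((-5 - 3) - 4)/2) = 2012*(1 + (-8 - 4)/2) = 2012*(1 + (½)*(-12)) = 2012*(1 - 6) = 2012*(-5) = -10060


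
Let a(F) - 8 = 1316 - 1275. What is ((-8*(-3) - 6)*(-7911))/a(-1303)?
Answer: -142398/49 ≈ -2906.1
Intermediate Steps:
a(F) = 49 (a(F) = 8 + (1316 - 1275) = 8 + 41 = 49)
((-8*(-3) - 6)*(-7911))/a(-1303) = ((-8*(-3) - 6)*(-7911))/49 = ((24 - 6)*(-7911))*(1/49) = (18*(-7911))*(1/49) = -142398*1/49 = -142398/49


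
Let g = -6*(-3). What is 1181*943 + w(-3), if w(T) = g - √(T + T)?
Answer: 1113701 - I*√6 ≈ 1.1137e+6 - 2.4495*I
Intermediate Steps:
g = 18
w(T) = 18 - √2*√T (w(T) = 18 - √(T + T) = 18 - √(2*T) = 18 - √2*√T)
1181*943 + w(-3) = 1181*943 + (18 - √2*√(-3)) = 1113683 + (18 - √2*I*√3) = 1113683 + (18 - I*√6) = 1113701 - I*√6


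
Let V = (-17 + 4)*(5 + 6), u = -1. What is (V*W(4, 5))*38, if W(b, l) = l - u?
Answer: -32604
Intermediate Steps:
W(b, l) = 1 + l (W(b, l) = l - 1*(-1) = l + 1 = 1 + l)
V = -143 (V = -13*11 = -143)
(V*W(4, 5))*38 = -143*(1 + 5)*38 = -143*6*38 = -858*38 = -32604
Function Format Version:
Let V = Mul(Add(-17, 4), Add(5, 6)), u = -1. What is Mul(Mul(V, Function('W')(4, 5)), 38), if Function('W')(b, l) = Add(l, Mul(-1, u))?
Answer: -32604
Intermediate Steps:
Function('W')(b, l) = Add(1, l) (Function('W')(b, l) = Add(l, Mul(-1, -1)) = Add(l, 1) = Add(1, l))
V = -143 (V = Mul(-13, 11) = -143)
Mul(Mul(V, Function('W')(4, 5)), 38) = Mul(Mul(-143, Add(1, 5)), 38) = Mul(Mul(-143, 6), 38) = Mul(-858, 38) = -32604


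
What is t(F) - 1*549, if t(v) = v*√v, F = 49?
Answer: -206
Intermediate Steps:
t(v) = v^(3/2)
t(F) - 1*549 = 49^(3/2) - 1*549 = 343 - 549 = -206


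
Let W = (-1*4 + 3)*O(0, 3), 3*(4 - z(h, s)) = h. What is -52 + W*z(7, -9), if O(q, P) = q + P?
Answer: -57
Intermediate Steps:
O(q, P) = P + q
z(h, s) = 4 - h/3
W = -3 (W = (-1*4 + 3)*(3 + 0) = (-4 + 3)*3 = -1*3 = -3)
-52 + W*z(7, -9) = -52 - 3*(4 - 1/3*7) = -52 - 3*(4 - 7/3) = -52 - 3*5/3 = -52 - 5 = -57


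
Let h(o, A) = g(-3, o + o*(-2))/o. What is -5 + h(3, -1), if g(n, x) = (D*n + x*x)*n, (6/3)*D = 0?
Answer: -14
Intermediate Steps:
D = 0 (D = (½)*0 = 0)
g(n, x) = n*x² (g(n, x) = (0*n + x*x)*n = (0 + x²)*n = x²*n = n*x²)
h(o, A) = -3*o (h(o, A) = (-3*(o + o*(-2))²)/o = (-3*(o - 2*o)²)/o = (-3*o²)/o = -3*o)
-5 + h(3, -1) = -5 - 3*3 = -5 - 9 = -14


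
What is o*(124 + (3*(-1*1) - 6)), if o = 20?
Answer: 2300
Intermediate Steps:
o*(124 + (3*(-1*1) - 6)) = 20*(124 + (3*(-1*1) - 6)) = 20*(124 + (3*(-1) - 6)) = 20*(124 + (-3 - 6)) = 20*(124 - 9) = 20*115 = 2300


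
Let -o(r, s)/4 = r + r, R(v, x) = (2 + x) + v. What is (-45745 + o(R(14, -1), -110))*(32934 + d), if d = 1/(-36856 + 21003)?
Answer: -23946240381365/15853 ≈ -1.5105e+9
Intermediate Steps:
R(v, x) = 2 + v + x
d = -1/15853 (d = 1/(-15853) = -1/15853 ≈ -6.3080e-5)
o(r, s) = -8*r (o(r, s) = -4*(r + r) = -8*r)
(-45745 + o(R(14, -1), -110))*(32934 + d) = (-45745 - 8*(2 + 14 - 1))*(32934 - 1/15853) = (-45745 - 8*15)*(522102701/15853) = (-45745 - 120)*(522102701/15853) = -45865*522102701/15853 = -23946240381365/15853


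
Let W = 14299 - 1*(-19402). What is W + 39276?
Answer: 72977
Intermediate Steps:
W = 33701 (W = 14299 + 19402 = 33701)
W + 39276 = 33701 + 39276 = 72977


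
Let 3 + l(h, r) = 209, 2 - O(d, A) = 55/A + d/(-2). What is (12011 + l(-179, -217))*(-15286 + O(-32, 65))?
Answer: -2430095687/13 ≈ -1.8693e+8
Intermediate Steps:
O(d, A) = 2 + d/2 - 55/A (O(d, A) = 2 - (55/A + d/(-2)) = 2 - (55/A + d*(-1/2)) = 2 - (55/A - d/2) = 2 + (d/2 - 55/A) = 2 + d/2 - 55/A)
l(h, r) = 206 (l(h, r) = -3 + 209 = 206)
(12011 + l(-179, -217))*(-15286 + O(-32, 65)) = (12011 + 206)*(-15286 + (2 + (1/2)*(-32) - 55/65)) = 12217*(-15286 + (2 - 16 - 55*1/65)) = 12217*(-15286 + (2 - 16 - 11/13)) = 12217*(-15286 - 193/13) = 12217*(-198911/13) = -2430095687/13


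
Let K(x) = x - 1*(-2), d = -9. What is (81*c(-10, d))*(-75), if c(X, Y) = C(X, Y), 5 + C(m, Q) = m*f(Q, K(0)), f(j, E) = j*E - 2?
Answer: -1184625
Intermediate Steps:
K(x) = 2 + x (K(x) = x + 2 = 2 + x)
f(j, E) = -2 + E*j (f(j, E) = E*j - 2 = -2 + E*j)
C(m, Q) = -5 + m*(-2 + 2*Q) (C(m, Q) = -5 + m*(-2 + (2 + 0)*Q) = -5 + m*(-2 + 2*Q))
c(X, Y) = -5 + 2*X*(-1 + Y)
(81*c(-10, d))*(-75) = (81*(-5 + 2*(-10)*(-1 - 9)))*(-75) = (81*(-5 + 2*(-10)*(-10)))*(-75) = (81*(-5 + 200))*(-75) = (81*195)*(-75) = 15795*(-75) = -1184625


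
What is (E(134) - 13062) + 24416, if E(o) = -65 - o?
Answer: 11155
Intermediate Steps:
(E(134) - 13062) + 24416 = ((-65 - 1*134) - 13062) + 24416 = ((-65 - 134) - 13062) + 24416 = (-199 - 13062) + 24416 = -13261 + 24416 = 11155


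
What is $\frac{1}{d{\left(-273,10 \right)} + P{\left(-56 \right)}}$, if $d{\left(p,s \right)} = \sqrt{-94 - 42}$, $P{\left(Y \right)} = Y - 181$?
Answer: $- \frac{237}{56305} - \frac{2 i \sqrt{34}}{56305} \approx -0.0042092 - 0.00020712 i$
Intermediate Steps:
$P{\left(Y \right)} = -181 + Y$
$d{\left(p,s \right)} = 2 i \sqrt{34}$ ($d{\left(p,s \right)} = \sqrt{-136} = 2 i \sqrt{34}$)
$\frac{1}{d{\left(-273,10 \right)} + P{\left(-56 \right)}} = \frac{1}{2 i \sqrt{34} - 237} = \frac{1}{-237 + 2 i \sqrt{34}}$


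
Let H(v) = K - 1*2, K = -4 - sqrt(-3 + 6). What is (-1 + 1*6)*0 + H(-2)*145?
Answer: -870 - 145*sqrt(3) ≈ -1121.1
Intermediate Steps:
K = -4 - sqrt(3) ≈ -5.7320
H(v) = -6 - sqrt(3) (H(v) = (-4 - sqrt(3)) - 1*2 = (-4 - sqrt(3)) - 2 = -6 - sqrt(3))
(-1 + 1*6)*0 + H(-2)*145 = (-1 + 1*6)*0 + (-6 - sqrt(3))*145 = (-1 + 6)*0 + (-870 - 145*sqrt(3)) = 5*0 + (-870 - 145*sqrt(3)) = 0 + (-870 - 145*sqrt(3)) = -870 - 145*sqrt(3)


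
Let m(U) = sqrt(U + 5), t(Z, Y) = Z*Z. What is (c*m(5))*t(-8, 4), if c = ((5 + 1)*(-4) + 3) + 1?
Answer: -1280*sqrt(10) ≈ -4047.7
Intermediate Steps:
t(Z, Y) = Z**2
m(U) = sqrt(5 + U)
c = -20 (c = (6*(-4) + 3) + 1 = (-24 + 3) + 1 = -21 + 1 = -20)
(c*m(5))*t(-8, 4) = -20*sqrt(5 + 5)*(-8)**2 = -20*sqrt(10)*64 = -1280*sqrt(10)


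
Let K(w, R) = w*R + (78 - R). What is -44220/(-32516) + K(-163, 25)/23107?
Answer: 20250277/17076073 ≈ 1.1859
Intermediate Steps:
K(w, R) = 78 - R + R*w (K(w, R) = R*w + (78 - R) = 78 - R + R*w)
-44220/(-32516) + K(-163, 25)/23107 = -44220/(-32516) + (78 - 1*25 + 25*(-163))/23107 = -44220*(-1/32516) + (78 - 25 - 4075)*(1/23107) = 1005/739 - 4022*1/23107 = 1005/739 - 4022/23107 = 20250277/17076073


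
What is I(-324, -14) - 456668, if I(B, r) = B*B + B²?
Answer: -246716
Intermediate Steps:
I(B, r) = 2*B² (I(B, r) = B² + B² = 2*B²)
I(-324, -14) - 456668 = 2*(-324)² - 456668 = 2*104976 - 456668 = 209952 - 456668 = -246716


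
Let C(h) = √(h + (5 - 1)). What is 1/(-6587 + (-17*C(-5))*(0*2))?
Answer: -1/6587 ≈ -0.00015181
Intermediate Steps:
C(h) = √(4 + h) (C(h) = √(h + 4) = √(4 + h))
1/(-6587 + (-17*C(-5))*(0*2)) = 1/(-6587 + (-17*√(4 - 5))*(0*2)) = 1/(-6587 - 17*I*0) = 1/(-6587 + 0) = 1/(-6587) = -1/6587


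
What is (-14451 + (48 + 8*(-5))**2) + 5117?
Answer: -9270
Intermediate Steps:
(-14451 + (48 + 8*(-5))**2) + 5117 = (-14451 + (48 - 40)**2) + 5117 = (-14451 + 8**2) + 5117 = (-14451 + 64) + 5117 = -14387 + 5117 = -9270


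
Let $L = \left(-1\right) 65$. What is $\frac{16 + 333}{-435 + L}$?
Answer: $- \frac{349}{500} \approx -0.698$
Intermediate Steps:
$L = -65$
$\frac{16 + 333}{-435 + L} = \frac{16 + 333}{-435 - 65} = \frac{349}{-500} = 349 \left(- \frac{1}{500}\right) = - \frac{349}{500}$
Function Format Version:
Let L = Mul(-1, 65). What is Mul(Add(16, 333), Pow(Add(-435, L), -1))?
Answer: Rational(-349, 500) ≈ -0.69800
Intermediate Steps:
L = -65
Mul(Add(16, 333), Pow(Add(-435, L), -1)) = Mul(Add(16, 333), Pow(Add(-435, -65), -1)) = Mul(349, Pow(-500, -1)) = Mul(349, Rational(-1, 500)) = Rational(-349, 500)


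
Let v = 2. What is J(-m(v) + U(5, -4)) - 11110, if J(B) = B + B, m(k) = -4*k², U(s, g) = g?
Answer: -11086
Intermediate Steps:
J(B) = 2*B
J(-m(v) + U(5, -4)) - 11110 = 2*(-(-4)*2² - 4) - 11110 = 2*(-(-4)*4 - 4) - 11110 = 2*(-1*(-16) - 4) - 11110 = 2*(16 - 4) - 11110 = 2*12 - 11110 = 24 - 11110 = -11086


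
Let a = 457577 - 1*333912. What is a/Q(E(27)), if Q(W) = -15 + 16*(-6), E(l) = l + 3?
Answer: -123665/111 ≈ -1114.1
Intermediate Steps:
E(l) = 3 + l
a = 123665 (a = 457577 - 333912 = 123665)
Q(W) = -111 (Q(W) = -15 - 96 = -111)
a/Q(E(27)) = 123665/(-111) = 123665*(-1/111) = -123665/111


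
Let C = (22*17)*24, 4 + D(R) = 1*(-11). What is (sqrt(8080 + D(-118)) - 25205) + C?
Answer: -16229 + sqrt(8065) ≈ -16139.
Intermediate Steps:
D(R) = -15 (D(R) = -4 + 1*(-11) = -4 - 11 = -15)
C = 8976 (C = 374*24 = 8976)
(sqrt(8080 + D(-118)) - 25205) + C = (sqrt(8080 - 15) - 25205) + 8976 = (sqrt(8065) - 25205) + 8976 = (-25205 + sqrt(8065)) + 8976 = -16229 + sqrt(8065)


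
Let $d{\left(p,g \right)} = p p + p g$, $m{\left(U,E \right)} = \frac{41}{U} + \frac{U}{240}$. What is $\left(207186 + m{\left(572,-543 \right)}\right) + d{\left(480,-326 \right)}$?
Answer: $\frac{602977636}{2145} \approx 2.8111 \cdot 10^{5}$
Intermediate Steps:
$m{\left(U,E \right)} = \frac{41}{U} + \frac{U}{240}$ ($m{\left(U,E \right)} = \frac{41}{U} + U \frac{1}{240} = \frac{41}{U} + \frac{U}{240}$)
$d{\left(p,g \right)} = p^{2} + g p$
$\left(207186 + m{\left(572,-543 \right)}\right) + d{\left(480,-326 \right)} = \left(207186 + \left(\frac{41}{572} + \frac{1}{240} \cdot 572\right)\right) + 480 \left(-326 + 480\right) = \left(207186 + \left(41 \cdot \frac{1}{572} + \frac{143}{60}\right)\right) + 480 \cdot 154 = \left(207186 + \left(\frac{41}{572} + \frac{143}{60}\right)\right) + 73920 = \left(207186 + \frac{5266}{2145}\right) + 73920 = \frac{444419236}{2145} + 73920 = \frac{602977636}{2145}$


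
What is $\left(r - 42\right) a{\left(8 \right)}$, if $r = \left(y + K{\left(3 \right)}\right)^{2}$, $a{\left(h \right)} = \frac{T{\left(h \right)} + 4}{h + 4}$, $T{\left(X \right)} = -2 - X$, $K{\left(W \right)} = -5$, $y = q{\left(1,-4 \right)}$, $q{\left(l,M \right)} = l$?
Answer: $13$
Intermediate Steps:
$y = 1$
$a{\left(h \right)} = \frac{2 - h}{4 + h}$ ($a{\left(h \right)} = \frac{\left(-2 - h\right) + 4}{h + 4} = \frac{2 - h}{4 + h}$)
$r = 16$ ($r = \left(1 - 5\right)^{2} = \left(-4\right)^{2} = 16$)
$\left(r - 42\right) a{\left(8 \right)} = \left(16 - 42\right) \frac{2 - 8}{4 + 8} = - 26 \frac{2 - 8}{12} = - 26 \cdot \frac{1}{12} \left(-6\right) = \left(-26\right) \left(- \frac{1}{2}\right) = 13$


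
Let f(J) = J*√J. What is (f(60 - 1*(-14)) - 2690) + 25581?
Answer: 22891 + 74*√74 ≈ 23528.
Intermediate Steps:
f(J) = J^(3/2)
(f(60 - 1*(-14)) - 2690) + 25581 = ((60 - 1*(-14))^(3/2) - 2690) + 25581 = ((60 + 14)^(3/2) - 2690) + 25581 = (74^(3/2) - 2690) + 25581 = (74*√74 - 2690) + 25581 = (-2690 + 74*√74) + 25581 = 22891 + 74*√74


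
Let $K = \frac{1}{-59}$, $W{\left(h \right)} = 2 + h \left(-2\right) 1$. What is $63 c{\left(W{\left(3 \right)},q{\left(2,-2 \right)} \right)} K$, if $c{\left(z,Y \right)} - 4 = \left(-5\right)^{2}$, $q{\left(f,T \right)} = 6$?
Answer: $- \frac{1827}{59} \approx -30.966$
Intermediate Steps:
$W{\left(h \right)} = 2 - 2 h$ ($W{\left(h \right)} = 2 + - 2 h 1 = 2 - 2 h$)
$K = - \frac{1}{59} \approx -0.016949$
$c{\left(z,Y \right)} = 29$ ($c{\left(z,Y \right)} = 4 + \left(-5\right)^{2} = 4 + 25 = 29$)
$63 c{\left(W{\left(3 \right)},q{\left(2,-2 \right)} \right)} K = 63 \cdot 29 \left(- \frac{1}{59}\right) = 1827 \left(- \frac{1}{59}\right) = - \frac{1827}{59}$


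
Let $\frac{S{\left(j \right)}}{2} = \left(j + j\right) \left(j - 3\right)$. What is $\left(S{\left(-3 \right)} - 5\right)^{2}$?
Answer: $4489$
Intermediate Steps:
$S{\left(j \right)} = 4 j \left(-3 + j\right)$ ($S{\left(j \right)} = 2 \left(j + j\right) \left(j - 3\right) = 2 \cdot 2 j \left(-3 + j\right) = 4 j \left(-3 + j\right)$)
$\left(S{\left(-3 \right)} - 5\right)^{2} = \left(4 \left(-3\right) \left(-3 - 3\right) - 5\right)^{2} = \left(4 \left(-3\right) \left(-6\right) - 5\right)^{2} = \left(72 - 5\right)^{2} = 67^{2} = 4489$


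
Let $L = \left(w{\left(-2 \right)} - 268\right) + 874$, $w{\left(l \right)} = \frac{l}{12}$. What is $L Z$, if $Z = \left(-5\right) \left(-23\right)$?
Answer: $\frac{418025}{6} \approx 69671.0$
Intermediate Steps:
$w{\left(l \right)} = \frac{l}{12}$ ($w{\left(l \right)} = l \frac{1}{12} = \frac{l}{12}$)
$L = \frac{3635}{6}$ ($L = \left(\frac{1}{12} \left(-2\right) - 268\right) + 874 = \left(- \frac{1}{6} - 268\right) + 874 = - \frac{1609}{6} + 874 = \frac{3635}{6} \approx 605.83$)
$Z = 115$
$L Z = \frac{3635}{6} \cdot 115 = \frac{418025}{6}$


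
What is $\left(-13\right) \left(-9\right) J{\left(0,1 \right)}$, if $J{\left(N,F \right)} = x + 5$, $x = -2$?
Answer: $351$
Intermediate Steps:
$J{\left(N,F \right)} = 3$ ($J{\left(N,F \right)} = -2 + 5 = 3$)
$\left(-13\right) \left(-9\right) J{\left(0,1 \right)} = \left(-13\right) \left(-9\right) 3 = 117 \cdot 3 = 351$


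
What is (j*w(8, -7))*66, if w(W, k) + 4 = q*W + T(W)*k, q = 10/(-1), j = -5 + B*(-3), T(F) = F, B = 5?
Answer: 184800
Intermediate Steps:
j = -20 (j = -5 + 5*(-3) = -5 - 15 = -20)
q = -10 (q = 10*(-1) = -10)
w(W, k) = -4 - 10*W + W*k (w(W, k) = -4 + (-10*W + W*k) = -4 - 10*W + W*k)
(j*w(8, -7))*66 = -20*(-4 - 10*8 + 8*(-7))*66 = -20*(-4 - 80 - 56)*66 = -20*(-140)*66 = 2800*66 = 184800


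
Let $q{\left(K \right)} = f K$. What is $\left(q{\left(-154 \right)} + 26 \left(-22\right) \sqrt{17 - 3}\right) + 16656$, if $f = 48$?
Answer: $9264 - 572 \sqrt{14} \approx 7123.8$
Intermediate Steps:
$q{\left(K \right)} = 48 K$
$\left(q{\left(-154 \right)} + 26 \left(-22\right) \sqrt{17 - 3}\right) + 16656 = \left(48 \left(-154\right) + 26 \left(-22\right) \sqrt{17 - 3}\right) + 16656 = \left(-7392 - 572 \sqrt{14}\right) + 16656 = 9264 - 572 \sqrt{14}$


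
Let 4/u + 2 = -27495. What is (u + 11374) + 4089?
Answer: 425186107/27497 ≈ 15463.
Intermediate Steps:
u = -4/27497 (u = 4/(-2 - 27495) = 4/(-27497) = 4*(-1/27497) = -4/27497 ≈ -0.00014547)
(u + 11374) + 4089 = (-4/27497 + 11374) + 4089 = 312750874/27497 + 4089 = 425186107/27497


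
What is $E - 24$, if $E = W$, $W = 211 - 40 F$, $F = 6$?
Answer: $-53$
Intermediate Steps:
$W = -29$ ($W = 211 - 40 \cdot 6 = 211 - 240 = -29$)
$E = -29$
$E - 24 = -29 - 24 = -53$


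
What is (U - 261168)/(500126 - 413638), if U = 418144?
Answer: 19622/10811 ≈ 1.8150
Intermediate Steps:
(U - 261168)/(500126 - 413638) = (418144 - 261168)/(500126 - 413638) = 156976/86488 = 156976*(1/86488) = 19622/10811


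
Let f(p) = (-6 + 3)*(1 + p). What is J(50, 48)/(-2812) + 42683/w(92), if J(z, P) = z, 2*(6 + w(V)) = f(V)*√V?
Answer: 105105371/839057214 - 1323173*√23/198923 ≈ -31.775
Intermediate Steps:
f(p) = -3 - 3*p (f(p) = -3*(1 + p) = -3 - 3*p)
w(V) = -6 + √V*(-3 - 3*V)/2 (w(V) = -6 + ((-3 - 3*V)*√V)/2 = -6 + (√V*(-3 - 3*V))/2 = -6 + √V*(-3 - 3*V)/2)
J(50, 48)/(-2812) + 42683/w(92) = 50/(-2812) + 42683/(-6 + 3*√92*(-1 - 1*92)/2) = 50*(-1/2812) + 42683/(-6 + 3*(2*√23)*(-1 - 92)/2) = -25/1406 + 42683/(-6 + (3/2)*(2*√23)*(-93)) = -25/1406 + 42683/(-6 - 279*√23)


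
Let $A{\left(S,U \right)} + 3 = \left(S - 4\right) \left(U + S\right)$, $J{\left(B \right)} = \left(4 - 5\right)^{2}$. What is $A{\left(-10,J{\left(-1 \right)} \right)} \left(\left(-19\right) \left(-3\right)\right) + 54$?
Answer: $7065$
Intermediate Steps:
$J{\left(B \right)} = 1$ ($J{\left(B \right)} = \left(-1\right)^{2} = 1$)
$A{\left(S,U \right)} = -3 + \left(-4 + S\right) \left(S + U\right)$ ($A{\left(S,U \right)} = -3 + \left(S - 4\right) \left(U + S\right) = -3 + \left(-4 + S\right) \left(S + U\right)$)
$A{\left(-10,J{\left(-1 \right)} \right)} \left(\left(-19\right) \left(-3\right)\right) + 54 = \left(-3 + \left(-10\right)^{2} - -40 - 4 - 10\right) \left(\left(-19\right) \left(-3\right)\right) + 54 = \left(-3 + 100 + 40 - 4 - 10\right) 57 + 54 = 123 \cdot 57 + 54 = 7011 + 54 = 7065$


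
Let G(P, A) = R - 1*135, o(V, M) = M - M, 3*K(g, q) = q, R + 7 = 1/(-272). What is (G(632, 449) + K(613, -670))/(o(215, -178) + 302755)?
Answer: -59623/49409616 ≈ -0.0012067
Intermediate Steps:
R = -1905/272 (R = -7 + 1/(-272) = -7 - 1/272 = -1905/272 ≈ -7.0037)
K(g, q) = q/3
o(V, M) = 0
G(P, A) = -38625/272 (G(P, A) = -1905/272 - 1*135 = -1905/272 - 135 = -38625/272)
(G(632, 449) + K(613, -670))/(o(215, -178) + 302755) = (-38625/272 + (1/3)*(-670))/(0 + 302755) = (-38625/272 - 670/3)/302755 = -298115/816*1/302755 = -59623/49409616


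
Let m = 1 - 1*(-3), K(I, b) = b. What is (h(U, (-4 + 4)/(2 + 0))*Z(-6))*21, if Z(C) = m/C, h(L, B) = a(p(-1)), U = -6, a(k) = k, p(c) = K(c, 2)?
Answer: -28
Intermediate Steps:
m = 4 (m = 1 + 3 = 4)
p(c) = 2
h(L, B) = 2
Z(C) = 4/C
(h(U, (-4 + 4)/(2 + 0))*Z(-6))*21 = (2*(4/(-6)))*21 = (2*(4*(-⅙)))*21 = (2*(-⅔))*21 = -4/3*21 = -28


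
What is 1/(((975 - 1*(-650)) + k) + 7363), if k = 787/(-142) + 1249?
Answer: 142/1452867 ≈ 9.7738e-5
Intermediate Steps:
k = 176571/142 (k = 787*(-1/142) + 1249 = -787/142 + 1249 = 176571/142 ≈ 1243.5)
1/(((975 - 1*(-650)) + k) + 7363) = 1/(((975 - 1*(-650)) + 176571/142) + 7363) = 1/(((975 + 650) + 176571/142) + 7363) = 1/((1625 + 176571/142) + 7363) = 1/(407321/142 + 7363) = 1/(1452867/142) = 142/1452867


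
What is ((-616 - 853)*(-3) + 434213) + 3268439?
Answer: 3707059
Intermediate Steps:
((-616 - 853)*(-3) + 434213) + 3268439 = (-1469*(-3) + 434213) + 3268439 = (4407 + 434213) + 3268439 = 438620 + 3268439 = 3707059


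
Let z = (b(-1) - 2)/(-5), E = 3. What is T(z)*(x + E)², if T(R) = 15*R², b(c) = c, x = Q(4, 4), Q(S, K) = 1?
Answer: 432/5 ≈ 86.400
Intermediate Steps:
x = 1
z = ⅗ (z = (-1 - 2)/(-5) = -⅕*(-3) = ⅗ ≈ 0.60000)
T(z)*(x + E)² = (15*(⅗)²)*(1 + 3)² = (15*(9/25))*4² = (27/5)*16 = 432/5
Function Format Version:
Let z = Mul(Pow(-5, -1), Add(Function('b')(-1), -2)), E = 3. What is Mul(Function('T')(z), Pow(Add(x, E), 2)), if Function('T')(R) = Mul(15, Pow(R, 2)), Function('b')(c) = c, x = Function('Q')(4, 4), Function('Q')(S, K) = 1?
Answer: Rational(432, 5) ≈ 86.400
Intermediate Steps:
x = 1
z = Rational(3, 5) (z = Mul(Pow(-5, -1), Add(-1, -2)) = Mul(Rational(-1, 5), -3) = Rational(3, 5) ≈ 0.60000)
Mul(Function('T')(z), Pow(Add(x, E), 2)) = Mul(Mul(15, Pow(Rational(3, 5), 2)), Pow(Add(1, 3), 2)) = Mul(Mul(15, Rational(9, 25)), Pow(4, 2)) = Mul(Rational(27, 5), 16) = Rational(432, 5)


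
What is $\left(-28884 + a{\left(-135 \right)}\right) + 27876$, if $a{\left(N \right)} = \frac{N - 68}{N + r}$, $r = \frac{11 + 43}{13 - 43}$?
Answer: $- \frac{688457}{684} \approx -1006.5$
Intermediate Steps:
$r = - \frac{9}{5}$ ($r = \frac{54}{-30} = 54 \left(- \frac{1}{30}\right) = - \frac{9}{5} \approx -1.8$)
$a{\left(N \right)} = \frac{-68 + N}{- \frac{9}{5} + N}$ ($a{\left(N \right)} = \frac{N - 68}{N - \frac{9}{5}} = \frac{-68 + N}{- \frac{9}{5} + N}$)
$\left(-28884 + a{\left(-135 \right)}\right) + 27876 = \left(-28884 + \frac{5 \left(-68 - 135\right)}{-9 + 5 \left(-135\right)}\right) + 27876 = \left(-28884 + 5 \frac{1}{-9 - 675} \left(-203\right)\right) + 27876 = \left(-28884 + 5 \frac{1}{-684} \left(-203\right)\right) + 27876 = \left(-28884 + 5 \left(- \frac{1}{684}\right) \left(-203\right)\right) + 27876 = \left(-28884 + \frac{1015}{684}\right) + 27876 = - \frac{19755641}{684} + 27876 = - \frac{688457}{684}$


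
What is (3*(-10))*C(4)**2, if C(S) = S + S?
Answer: -1920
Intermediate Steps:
C(S) = 2*S
(3*(-10))*C(4)**2 = (3*(-10))*(2*4)**2 = -30*8**2 = -30*64 = -1920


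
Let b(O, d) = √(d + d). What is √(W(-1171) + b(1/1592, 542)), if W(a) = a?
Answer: √(-1171 + 2*√271) ≈ 33.735*I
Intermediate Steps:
b(O, d) = √2*√d (b(O, d) = √(2*d) = √2*√d)
√(W(-1171) + b(1/1592, 542)) = √(-1171 + √2*√542) = √(-1171 + 2*√271)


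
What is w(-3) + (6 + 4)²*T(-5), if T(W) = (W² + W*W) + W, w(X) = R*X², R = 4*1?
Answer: 4536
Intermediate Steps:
R = 4
w(X) = 4*X²
T(W) = W + 2*W² (T(W) = (W² + W²) + W = 2*W² + W = W + 2*W²)
w(-3) + (6 + 4)²*T(-5) = 4*(-3)² + (6 + 4)²*(-5*(1 + 2*(-5))) = 4*9 + 10²*(-5*(1 - 10)) = 36 + 100*(-5*(-9)) = 36 + 100*45 = 36 + 4500 = 4536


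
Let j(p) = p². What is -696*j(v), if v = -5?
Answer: -17400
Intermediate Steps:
-696*j(v) = -696*(-5)² = -696*25 = -17400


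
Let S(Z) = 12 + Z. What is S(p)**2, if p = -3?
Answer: 81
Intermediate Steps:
S(p)**2 = (12 - 3)**2 = 9**2 = 81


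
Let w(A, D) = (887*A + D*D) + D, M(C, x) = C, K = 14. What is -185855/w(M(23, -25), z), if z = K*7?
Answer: -185855/30103 ≈ -6.1740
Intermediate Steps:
z = 98 (z = 14*7 = 98)
w(A, D) = D + D**2 + 887*A (w(A, D) = (887*A + D**2) + D = (D**2 + 887*A) + D = D + D**2 + 887*A)
-185855/w(M(23, -25), z) = -185855/(98 + 98**2 + 887*23) = -185855/(98 + 9604 + 20401) = -185855/30103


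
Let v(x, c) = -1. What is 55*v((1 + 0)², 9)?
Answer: -55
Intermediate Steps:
55*v((1 + 0)², 9) = 55*(-1) = -55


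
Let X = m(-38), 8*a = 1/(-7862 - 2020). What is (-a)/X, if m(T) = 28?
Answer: 1/2213568 ≈ 4.5176e-7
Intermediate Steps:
a = -1/79056 (a = 1/(8*(-7862 - 2020)) = (⅛)/(-9882) = (⅛)*(-1/9882) = -1/79056 ≈ -1.2649e-5)
X = 28
(-a)/X = -1*(-1/79056)/28 = (1/79056)*(1/28) = 1/2213568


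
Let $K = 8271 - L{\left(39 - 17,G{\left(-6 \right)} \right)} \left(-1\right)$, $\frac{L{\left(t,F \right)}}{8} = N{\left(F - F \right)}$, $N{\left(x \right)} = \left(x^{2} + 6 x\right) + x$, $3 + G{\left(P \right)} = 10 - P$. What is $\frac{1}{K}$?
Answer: $\frac{1}{8271} \approx 0.0001209$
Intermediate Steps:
$G{\left(P \right)} = 7 - P$ ($G{\left(P \right)} = -3 - \left(-10 + P\right) = 7 - P$)
$N{\left(x \right)} = x^{2} + 7 x$
$L{\left(t,F \right)} = 0$ ($L{\left(t,F \right)} = 8 \left(F - F\right) \left(7 + \left(F - F\right)\right) = 8 \cdot 0 \left(7 + 0\right) = 8 \cdot 0 \cdot 7 = 8 \cdot 0 = 0$)
$K = 8271$ ($K = 8271 - 0 \left(-1\right) = 8271 - 0 = 8271 + 0 = 8271$)
$\frac{1}{K} = \frac{1}{8271}$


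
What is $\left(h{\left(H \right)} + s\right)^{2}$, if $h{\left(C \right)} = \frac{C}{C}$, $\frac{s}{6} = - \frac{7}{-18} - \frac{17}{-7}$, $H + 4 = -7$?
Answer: $\frac{141376}{441} \approx 320.58$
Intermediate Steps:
$H = -11$ ($H = -4 - 7 = -11$)
$s = \frac{355}{21}$ ($s = 6 \left(- \frac{7}{-18} - \frac{17}{-7}\right) = 6 \left(\left(-7\right) \left(- \frac{1}{18}\right) - - \frac{17}{7}\right) = 6 \left(\frac{7}{18} + \frac{17}{7}\right) = 6 \cdot \frac{355}{126} = \frac{355}{21} \approx 16.905$)
$h{\left(C \right)} = 1$
$\left(h{\left(H \right)} + s\right)^{2} = \left(1 + \frac{355}{21}\right)^{2} = \left(\frac{376}{21}\right)^{2} = \frac{141376}{441}$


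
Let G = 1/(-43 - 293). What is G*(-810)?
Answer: 135/56 ≈ 2.4107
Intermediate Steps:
G = -1/336 (G = 1/(-336) = -1/336 ≈ -0.0029762)
G*(-810) = -1/336*(-810) = 135/56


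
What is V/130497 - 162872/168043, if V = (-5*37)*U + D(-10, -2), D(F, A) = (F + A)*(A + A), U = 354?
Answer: -10750459130/7309702457 ≈ -1.4707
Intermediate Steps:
D(F, A) = 2*A*(A + F) (D(F, A) = (A + F)*(2*A) = 2*A*(A + F))
V = -65442 (V = -5*37*354 + 2*(-2)*(-2 - 10) = -185*354 + 2*(-2)*(-12) = -65490 + 48 = -65442)
V/130497 - 162872/168043 = -65442/130497 - 162872/168043 = -65442*1/130497 - 162872*1/168043 = -21814/43499 - 162872/168043 = -10750459130/7309702457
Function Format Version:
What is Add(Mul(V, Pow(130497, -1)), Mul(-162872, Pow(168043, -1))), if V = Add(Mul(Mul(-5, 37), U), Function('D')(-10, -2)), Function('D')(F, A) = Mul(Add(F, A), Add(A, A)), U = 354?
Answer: Rational(-10750459130, 7309702457) ≈ -1.4707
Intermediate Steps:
Function('D')(F, A) = Mul(2, A, Add(A, F)) (Function('D')(F, A) = Mul(Add(A, F), Mul(2, A)) = Mul(2, A, Add(A, F)))
V = -65442 (V = Add(Mul(Mul(-5, 37), 354), Mul(2, -2, Add(-2, -10))) = Add(Mul(-185, 354), Mul(2, -2, -12)) = Add(-65490, 48) = -65442)
Add(Mul(V, Pow(130497, -1)), Mul(-162872, Pow(168043, -1))) = Add(Mul(-65442, Pow(130497, -1)), Mul(-162872, Pow(168043, -1))) = Add(Mul(-65442, Rational(1, 130497)), Mul(-162872, Rational(1, 168043))) = Add(Rational(-21814, 43499), Rational(-162872, 168043)) = Rational(-10750459130, 7309702457)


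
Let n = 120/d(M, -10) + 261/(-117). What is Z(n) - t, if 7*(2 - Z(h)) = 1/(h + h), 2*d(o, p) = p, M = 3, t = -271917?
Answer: 1298141319/4774 ≈ 2.7192e+5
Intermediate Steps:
d(o, p) = p/2
n = -341/13 (n = 120/(((½)*(-10))) + 261/(-117) = 120/(-5) + 261*(-1/117) = 120*(-⅕) - 29/13 = -24 - 29/13 = -341/13 ≈ -26.231)
Z(h) = 2 - 1/(14*h) (Z(h) = 2 - 1/(7*(h + h)) = 2 - 1/(2*h)/7 = 2 - 1/(14*h))
Z(n) - t = (2 - 1/(14*(-341/13))) - 1*(-271917) = (2 - 1/14*(-13/341)) + 271917 = (2 + 13/4774) + 271917 = 9561/4774 + 271917 = 1298141319/4774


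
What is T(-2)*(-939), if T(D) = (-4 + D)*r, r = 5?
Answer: 28170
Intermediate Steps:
T(D) = -20 + 5*D (T(D) = (-4 + D)*5 = -20 + 5*D)
T(-2)*(-939) = (-20 + 5*(-2))*(-939) = (-20 - 10)*(-939) = -30*(-939) = 28170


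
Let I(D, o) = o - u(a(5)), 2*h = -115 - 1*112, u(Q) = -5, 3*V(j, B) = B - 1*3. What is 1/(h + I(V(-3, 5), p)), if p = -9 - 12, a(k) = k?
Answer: -2/259 ≈ -0.0077220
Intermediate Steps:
V(j, B) = -1 + B/3 (V(j, B) = (B - 1*3)/3 = (B - 3)/3 = (-3 + B)/3 = -1 + B/3)
p = -21
h = -227/2 (h = (-115 - 1*112)/2 = (-115 - 112)/2 = (½)*(-227) = -227/2 ≈ -113.50)
I(D, o) = 5 + o (I(D, o) = o - 1*(-5) = o + 5 = 5 + o)
1/(h + I(V(-3, 5), p)) = 1/(-227/2 + (5 - 21)) = 1/(-227/2 - 16) = 1/(-259/2) = -2/259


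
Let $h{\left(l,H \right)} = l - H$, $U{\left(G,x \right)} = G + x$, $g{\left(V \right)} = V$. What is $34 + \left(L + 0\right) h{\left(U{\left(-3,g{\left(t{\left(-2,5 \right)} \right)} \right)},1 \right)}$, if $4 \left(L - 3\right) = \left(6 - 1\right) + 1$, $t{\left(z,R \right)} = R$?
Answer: $\frac{77}{2} \approx 38.5$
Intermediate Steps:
$L = \frac{9}{2}$ ($L = 3 + \frac{\left(6 - 1\right) + 1}{4} = 3 + \frac{5 + 1}{4} = 3 + \frac{1}{4} \cdot 6 = 3 + \frac{3}{2} = \frac{9}{2} \approx 4.5$)
$34 + \left(L + 0\right) h{\left(U{\left(-3,g{\left(t{\left(-2,5 \right)} \right)} \right)},1 \right)} = 34 + \left(\frac{9}{2} + 0\right) \left(\left(-3 + 5\right) - 1\right) = 34 + \frac{9 \left(2 - 1\right)}{2} = 34 + \frac{9}{2} \cdot 1 = 34 + \frac{9}{2} = \frac{77}{2}$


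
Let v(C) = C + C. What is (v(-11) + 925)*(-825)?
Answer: -744975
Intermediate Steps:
v(C) = 2*C
(v(-11) + 925)*(-825) = (2*(-11) + 925)*(-825) = (-22 + 925)*(-825) = 903*(-825) = -744975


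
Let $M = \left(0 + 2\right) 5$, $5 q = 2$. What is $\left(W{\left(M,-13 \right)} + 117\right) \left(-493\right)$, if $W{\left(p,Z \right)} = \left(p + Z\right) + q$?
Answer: $- \frac{281996}{5} \approx -56399.0$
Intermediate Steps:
$q = \frac{2}{5}$ ($q = \frac{1}{5} \cdot 2 = \frac{2}{5} \approx 0.4$)
$M = 10$ ($M = 2 \cdot 5 = 10$)
$W{\left(p,Z \right)} = \frac{2}{5} + Z + p$ ($W{\left(p,Z \right)} = \left(p + Z\right) + \frac{2}{5} = \left(Z + p\right) + \frac{2}{5} = \frac{2}{5} + Z + p$)
$\left(W{\left(M,-13 \right)} + 117\right) \left(-493\right) = \left(\left(\frac{2}{5} - 13 + 10\right) + 117\right) \left(-493\right) = \left(- \frac{13}{5} + 117\right) \left(-493\right) = \frac{572}{5} \left(-493\right) = - \frac{281996}{5}$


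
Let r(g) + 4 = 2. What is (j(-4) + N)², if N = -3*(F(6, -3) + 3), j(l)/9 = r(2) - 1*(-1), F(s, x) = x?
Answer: 81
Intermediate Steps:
r(g) = -2 (r(g) = -4 + 2 = -2)
j(l) = -9 (j(l) = 9*(-2 - 1*(-1)) = 9*(-2 + 1) = 9*(-1) = -9)
N = 0 (N = -3*(-3 + 3) = -3*0 = 0)
(j(-4) + N)² = (-9 + 0)² = (-9)² = 81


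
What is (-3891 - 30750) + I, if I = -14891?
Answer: -49532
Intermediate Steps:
(-3891 - 30750) + I = (-3891 - 30750) - 14891 = -34641 - 14891 = -49532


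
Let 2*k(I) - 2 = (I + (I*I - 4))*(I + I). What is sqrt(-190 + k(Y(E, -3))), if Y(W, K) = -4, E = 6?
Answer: I*sqrt(221) ≈ 14.866*I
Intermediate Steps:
k(I) = 1 + I*(-4 + I + I**2) (k(I) = 1 + ((I + (I*I - 4))*(I + I))/2 = 1 + ((I + (I**2 - 4))*(2*I))/2 = 1 + ((I + (-4 + I**2))*(2*I))/2 = 1 + ((-4 + I + I**2)*(2*I))/2 = 1 + (2*I*(-4 + I + I**2))/2 = 1 + I*(-4 + I + I**2))
sqrt(-190 + k(Y(E, -3))) = sqrt(-190 + (1 + (-4)**2 + (-4)**3 - 4*(-4))) = sqrt(-190 + (1 + 16 - 64 + 16)) = sqrt(-190 - 31) = sqrt(-221) = I*sqrt(221)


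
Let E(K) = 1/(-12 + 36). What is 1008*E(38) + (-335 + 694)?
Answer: 401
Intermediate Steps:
E(K) = 1/24
1008*E(38) + (-335 + 694) = 1008*(1/24) + (-335 + 694) = 42 + 359 = 401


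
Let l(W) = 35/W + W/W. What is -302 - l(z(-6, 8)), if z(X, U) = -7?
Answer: -298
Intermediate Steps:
l(W) = 1 + 35/W (l(W) = 35/W + 1 = 1 + 35/W)
-302 - l(z(-6, 8)) = -302 - (35 - 7)/(-7) = -302 - (-1)*28/7 = -302 - 1*(-4) = -302 + 4 = -298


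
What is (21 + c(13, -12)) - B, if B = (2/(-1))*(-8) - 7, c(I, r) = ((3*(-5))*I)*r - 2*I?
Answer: 2326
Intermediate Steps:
c(I, r) = -2*I - 15*I*r (c(I, r) = (-15*I)*r - 2*I = -15*I*r - 2*I = -2*I - 15*I*r)
B = 9 (B = (2*(-1))*(-8) - 7 = -2*(-8) - 7 = 16 - 7 = 9)
(21 + c(13, -12)) - B = (21 - 1*13*(2 + 15*(-12))) - 1*9 = (21 - 1*13*(2 - 180)) - 9 = (21 - 1*13*(-178)) - 9 = (21 + 2314) - 9 = 2335 - 9 = 2326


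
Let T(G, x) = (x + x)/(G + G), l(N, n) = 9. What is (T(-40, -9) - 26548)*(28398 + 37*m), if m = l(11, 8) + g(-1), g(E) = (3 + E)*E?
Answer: -30431183527/40 ≈ -7.6078e+8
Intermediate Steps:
g(E) = E*(3 + E)
T(G, x) = x/G (T(G, x) = (2*x)/((2*G)) = (2*x)*(1/(2*G)) = x/G)
m = 7 (m = 9 - (3 - 1) = 9 - 1*2 = 9 - 2 = 7)
(T(-40, -9) - 26548)*(28398 + 37*m) = (-9/(-40) - 26548)*(28398 + 37*7) = (-9*(-1/40) - 26548)*(28398 + 259) = (9/40 - 26548)*28657 = -1061911/40*28657 = -30431183527/40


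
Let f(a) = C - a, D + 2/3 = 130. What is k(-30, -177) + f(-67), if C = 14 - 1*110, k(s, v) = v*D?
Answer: -22921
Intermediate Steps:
D = 388/3 (D = -⅔ + 130 = 388/3 ≈ 129.33)
k(s, v) = 388*v/3 (k(s, v) = v*(388/3) = 388*v/3)
C = -96 (C = 14 - 110 = -96)
f(a) = -96 - a
k(-30, -177) + f(-67) = (388/3)*(-177) + (-96 - 1*(-67)) = -22892 + (-96 + 67) = -22892 - 29 = -22921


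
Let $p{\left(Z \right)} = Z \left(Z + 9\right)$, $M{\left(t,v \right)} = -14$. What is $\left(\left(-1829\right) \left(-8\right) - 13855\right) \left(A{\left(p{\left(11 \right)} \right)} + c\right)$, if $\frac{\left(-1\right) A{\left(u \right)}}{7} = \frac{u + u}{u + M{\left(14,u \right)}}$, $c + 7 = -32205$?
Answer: $- \frac{2579155152}{103} \approx -2.504 \cdot 10^{7}$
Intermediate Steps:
$c = -32212$ ($c = -7 - 32205 = -32212$)
$p{\left(Z \right)} = Z \left(9 + Z\right)$
$A{\left(u \right)} = - \frac{14 u}{-14 + u}$ ($A{\left(u \right)} = - 7 \frac{u + u}{u - 14} = - 7 \frac{2 u}{-14 + u} = - \frac{14 u}{-14 + u}$)
$\left(\left(-1829\right) \left(-8\right) - 13855\right) \left(A{\left(p{\left(11 \right)} \right)} + c\right) = \left(\left(-1829\right) \left(-8\right) - 13855\right) \left(- \frac{14 \cdot 11 \left(9 + 11\right)}{-14 + 11 \left(9 + 11\right)} - 32212\right) = \left(14632 - 13855\right) \left(- \frac{14 \cdot 11 \cdot 20}{-14 + 11 \cdot 20} - 32212\right) = 777 \left(\left(-14\right) 220 \frac{1}{-14 + 220} - 32212\right) = 777 \left(\left(-14\right) 220 \cdot \frac{1}{206} - 32212\right) = 777 \left(- \frac{1540}{103} - 32212\right) = 777 \left(- \frac{3319376}{103}\right) = - \frac{2579155152}{103}$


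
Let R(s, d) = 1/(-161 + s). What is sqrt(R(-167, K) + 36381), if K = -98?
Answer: sqrt(978503294)/164 ≈ 190.74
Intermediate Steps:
sqrt(R(-167, K) + 36381) = sqrt(1/(-161 - 167) + 36381) = sqrt(1/(-328) + 36381) = sqrt(-1/328 + 36381) = sqrt(11932967/328) = sqrt(978503294)/164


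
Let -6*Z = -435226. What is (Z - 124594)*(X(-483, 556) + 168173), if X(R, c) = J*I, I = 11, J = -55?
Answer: -8722975664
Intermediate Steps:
Z = 217613/3 (Z = -1/6*(-435226) = 217613/3 ≈ 72538.)
X(R, c) = -605 (X(R, c) = -55*11 = -605)
(Z - 124594)*(X(-483, 556) + 168173) = (217613/3 - 124594)*(-605 + 168173) = -156169/3*167568 = -8722975664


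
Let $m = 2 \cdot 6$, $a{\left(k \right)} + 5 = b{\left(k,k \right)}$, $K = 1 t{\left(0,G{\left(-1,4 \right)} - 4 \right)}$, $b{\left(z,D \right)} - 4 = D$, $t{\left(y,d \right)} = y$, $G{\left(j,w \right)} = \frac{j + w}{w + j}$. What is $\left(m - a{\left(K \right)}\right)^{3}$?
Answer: $2197$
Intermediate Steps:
$G{\left(j,w \right)} = 1$ ($G{\left(j,w \right)} = \frac{j + w}{j + w} = 1$)
$b{\left(z,D \right)} = 4 + D$
$K = 0$ ($K = 1 \cdot 0 = 0$)
$a{\left(k \right)} = -1 + k$ ($a{\left(k \right)} = -5 + \left(4 + k\right) = -1 + k$)
$m = 12$
$\left(m - a{\left(K \right)}\right)^{3} = \left(12 - \left(-1 + 0\right)\right)^{3} = \left(12 - -1\right)^{3} = \left(12 + 1\right)^{3} = 13^{3} = 2197$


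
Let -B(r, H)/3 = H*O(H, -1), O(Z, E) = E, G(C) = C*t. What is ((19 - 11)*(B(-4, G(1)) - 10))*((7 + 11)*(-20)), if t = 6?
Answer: -23040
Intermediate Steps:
G(C) = 6*C (G(C) = C*6 = 6*C)
B(r, H) = 3*H (B(r, H) = -3*H*(-1) = -(-3)*H = 3*H)
((19 - 11)*(B(-4, G(1)) - 10))*((7 + 11)*(-20)) = ((19 - 11)*(3*(6*1) - 10))*((7 + 11)*(-20)) = (8*(3*6 - 10))*(18*(-20)) = (8*(18 - 10))*(-360) = (8*8)*(-360) = 64*(-360) = -23040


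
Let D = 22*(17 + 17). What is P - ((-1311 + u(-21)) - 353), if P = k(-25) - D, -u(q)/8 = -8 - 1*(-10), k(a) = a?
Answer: 907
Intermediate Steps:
D = 748 (D = 22*34 = 748)
u(q) = -16 (u(q) = -8*(-8 - 1*(-10)) = -8*(-8 + 10) = -8*2 = -16)
P = -773 (P = -25 - 1*748 = -25 - 748 = -773)
P - ((-1311 + u(-21)) - 353) = -773 - ((-1311 - 16) - 353) = -773 - (-1327 - 353) = -773 - 1*(-1680) = -773 + 1680 = 907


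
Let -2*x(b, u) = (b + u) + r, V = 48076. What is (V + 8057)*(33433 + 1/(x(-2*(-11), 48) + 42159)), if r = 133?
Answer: 157858165466001/84115 ≈ 1.8767e+9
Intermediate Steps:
x(b, u) = -133/2 - b/2 - u/2 (x(b, u) = -((b + u) + 133)/2 = -(133 + b + u)/2 = -133/2 - b/2 - u/2)
(V + 8057)*(33433 + 1/(x(-2*(-11), 48) + 42159)) = (48076 + 8057)*(33433 + 1/((-133/2 - (-1)*(-11) - ½*48) + 42159)) = 56133*(33433 + 1/((-133/2 - ½*22 - 24) + 42159)) = 56133*(33433 + 1/((-133/2 - 11 - 24) + 42159)) = 56133*(33433 + 1/(-203/2 + 42159)) = 56133*(33433 + 1/(84115/2)) = 56133*(33433 + 2/84115) = 56133*(2812216797/84115) = 157858165466001/84115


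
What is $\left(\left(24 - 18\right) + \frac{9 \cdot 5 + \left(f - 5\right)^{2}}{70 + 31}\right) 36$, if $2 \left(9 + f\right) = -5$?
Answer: $\frac{33237}{101} \approx 329.08$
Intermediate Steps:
$f = - \frac{23}{2}$ ($f = -9 + \frac{1}{2} \left(-5\right) = -9 - \frac{5}{2} = - \frac{23}{2} \approx -11.5$)
$\left(\left(24 - 18\right) + \frac{9 \cdot 5 + \left(f - 5\right)^{2}}{70 + 31}\right) 36 = \left(\left(24 - 18\right) + \frac{9 \cdot 5 + \left(- \frac{23}{2} - 5\right)^{2}}{70 + 31}\right) 36 = \left(\left(24 - 18\right) + \frac{45 + \left(- \frac{33}{2}\right)^{2}}{101}\right) 36 = \left(6 + \left(45 + \frac{1089}{4}\right) \frac{1}{101}\right) 36 = \left(6 + \frac{1269}{4} \cdot \frac{1}{101}\right) 36 = \left(6 + \frac{1269}{404}\right) 36 = \frac{3693}{404} \cdot 36 = \frac{33237}{101}$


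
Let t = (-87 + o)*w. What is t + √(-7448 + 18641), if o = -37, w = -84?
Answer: 10416 + √11193 ≈ 10522.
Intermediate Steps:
t = 10416 (t = (-87 - 37)*(-84) = -124*(-84) = 10416)
t + √(-7448 + 18641) = 10416 + √(-7448 + 18641) = 10416 + √11193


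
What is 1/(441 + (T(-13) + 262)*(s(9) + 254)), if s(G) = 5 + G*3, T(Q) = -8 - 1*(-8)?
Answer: 1/75373 ≈ 1.3267e-5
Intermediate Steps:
T(Q) = 0 (T(Q) = -8 + 8 = 0)
s(G) = 5 + 3*G
1/(441 + (T(-13) + 262)*(s(9) + 254)) = 1/(441 + (0 + 262)*((5 + 3*9) + 254)) = 1/(441 + 262*((5 + 27) + 254)) = 1/(441 + 262*(32 + 254)) = 1/(441 + 262*286) = 1/(441 + 74932) = 1/75373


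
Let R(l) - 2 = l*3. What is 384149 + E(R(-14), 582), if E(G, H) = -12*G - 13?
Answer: 384616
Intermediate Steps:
R(l) = 2 + 3*l (R(l) = 2 + l*3 = 2 + 3*l)
E(G, H) = -13 - 12*G
384149 + E(R(-14), 582) = 384149 + (-13 - 12*(2 + 3*(-14))) = 384149 + (-13 - 12*(2 - 42)) = 384149 + (-13 - 12*(-40)) = 384149 + (-13 + 480) = 384149 + 467 = 384616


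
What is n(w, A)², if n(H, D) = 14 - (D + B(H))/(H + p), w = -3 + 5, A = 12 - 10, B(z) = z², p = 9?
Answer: 21904/121 ≈ 181.02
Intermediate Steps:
A = 2
w = 2
n(H, D) = 14 - (D + H²)/(9 + H) (n(H, D) = 14 - (D + H²)/(H + 9) = 14 - (D + H²)/(9 + H))
n(w, A)² = ((126 - 1*2 - 1*2² + 14*2)/(9 + 2))² = ((126 - 2 - 1*4 + 28)/11)² = ((126 - 2 - 4 + 28)/11)² = ((1/11)*148)² = (148/11)² = 21904/121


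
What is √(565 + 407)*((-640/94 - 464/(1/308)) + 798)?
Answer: -120234204*√3/47 ≈ -4.4309e+6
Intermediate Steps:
√(565 + 407)*((-640/94 - 464/(1/308)) + 798) = √972*((-640*1/94 - 464/1/308) + 798) = (18*√3)*((-320/47 - 464*308) + 798) = (18*√3)*((-320/47 - 142912) + 798) = (18*√3)*(-6717184/47 + 798) = (18*√3)*(-6679678/47) = -120234204*√3/47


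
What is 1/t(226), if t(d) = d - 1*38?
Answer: 1/188 ≈ 0.0053191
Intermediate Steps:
t(d) = -38 + d (t(d) = d - 38 = -38 + d)
1/t(226) = 1/(-38 + 226) = 1/188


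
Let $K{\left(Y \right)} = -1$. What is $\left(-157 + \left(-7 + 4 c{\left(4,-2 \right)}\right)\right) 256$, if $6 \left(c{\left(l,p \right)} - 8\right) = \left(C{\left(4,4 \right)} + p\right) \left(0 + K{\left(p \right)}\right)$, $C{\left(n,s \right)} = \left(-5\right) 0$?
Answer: $- \frac{100352}{3} \approx -33451.0$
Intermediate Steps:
$C{\left(n,s \right)} = 0$
$c{\left(l,p \right)} = 8 - \frac{p}{6}$ ($c{\left(l,p \right)} = 8 + \frac{\left(0 + p\right) \left(0 - 1\right)}{6} = 8 + \frac{p \left(-1\right)}{6} = 8 + \frac{\left(-1\right) p}{6} = 8 - \frac{p}{6}$)
$\left(-157 + \left(-7 + 4 c{\left(4,-2 \right)}\right)\right) 256 = \left(-157 - \left(7 - 4 \left(8 - - \frac{1}{3}\right)\right)\right) 256 = \left(-157 - \left(7 - 4 \left(8 + \frac{1}{3}\right)\right)\right) 256 = \left(-157 + \left(-7 + 4 \cdot \frac{25}{3}\right)\right) 256 = \left(-157 + \left(-7 + \frac{100}{3}\right)\right) 256 = \left(-157 + \frac{79}{3}\right) 256 = \left(- \frac{392}{3}\right) 256 = - \frac{100352}{3}$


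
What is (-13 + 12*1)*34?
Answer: -34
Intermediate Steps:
(-13 + 12*1)*34 = (-13 + 12)*34 = -1*34 = -34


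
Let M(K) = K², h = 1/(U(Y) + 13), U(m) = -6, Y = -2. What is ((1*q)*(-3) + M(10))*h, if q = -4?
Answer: 16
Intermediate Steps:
h = ⅐ (h = 1/(-6 + 13) = 1/7 = ⅐ ≈ 0.14286)
((1*q)*(-3) + M(10))*h = ((1*(-4))*(-3) + 10²)*(⅐) = (-4*(-3) + 100)*(⅐) = (12 + 100)*(⅐) = 112*(⅐) = 16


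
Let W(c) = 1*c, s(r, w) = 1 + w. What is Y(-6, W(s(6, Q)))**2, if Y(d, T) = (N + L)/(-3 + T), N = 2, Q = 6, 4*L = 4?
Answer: 9/16 ≈ 0.56250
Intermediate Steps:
L = 1 (L = (1/4)*4 = 1)
W(c) = c
Y(d, T) = 3/(-3 + T) (Y(d, T) = (2 + 1)/(-3 + T) = 3/(-3 + T))
Y(-6, W(s(6, Q)))**2 = (3/(-3 + (1 + 6)))**2 = (3/(-3 + 7))**2 = (3/4)**2 = 9/16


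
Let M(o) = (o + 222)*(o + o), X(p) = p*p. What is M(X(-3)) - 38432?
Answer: -34274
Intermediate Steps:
X(p) = p²
M(o) = 2*o*(222 + o) (M(o) = (222 + o)*(2*o) = 2*o*(222 + o))
M(X(-3)) - 38432 = 2*(-3)²*(222 + (-3)²) - 38432 = 2*9*(222 + 9) - 38432 = 2*9*231 - 38432 = 4158 - 38432 = -34274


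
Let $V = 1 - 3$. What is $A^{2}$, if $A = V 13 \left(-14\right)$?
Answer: $132496$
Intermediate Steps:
$V = -2$
$A = 364$ ($A = \left(-2\right) 13 \left(-14\right) = \left(-26\right) \left(-14\right) = 364$)
$A^{2} = 364^{2} = 132496$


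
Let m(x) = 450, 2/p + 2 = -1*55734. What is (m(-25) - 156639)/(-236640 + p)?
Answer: 4352675052/6594683521 ≈ 0.66003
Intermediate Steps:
p = -1/27868 (p = 2/(-2 - 1*55734) = 2/(-2 - 55734) = 2/(-55736) = 2*(-1/55736) = -1/27868 ≈ -3.5883e-5)
(m(-25) - 156639)/(-236640 + p) = (450 - 156639)/(-236640 - 1/27868) = -156189/(-6594683521/27868) = -156189*(-27868/6594683521) = 4352675052/6594683521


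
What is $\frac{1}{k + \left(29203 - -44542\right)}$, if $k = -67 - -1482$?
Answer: $\frac{1}{75160} \approx 1.3305 \cdot 10^{-5}$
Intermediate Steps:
$k = 1415$ ($k = -67 + 1482 = 1415$)
$\frac{1}{k + \left(29203 - -44542\right)} = \frac{1}{1415 + \left(29203 - -44542\right)} = \frac{1}{1415 + \left(29203 + 44542\right)} = \frac{1}{1415 + 73745} = \frac{1}{75160}$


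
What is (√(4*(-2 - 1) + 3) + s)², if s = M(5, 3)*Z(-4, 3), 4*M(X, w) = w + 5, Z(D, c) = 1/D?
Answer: (1 - 6*I)²/4 ≈ -8.75 - 3.0*I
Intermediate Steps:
M(X, w) = 5/4 + w/4 (M(X, w) = (w + 5)/4 = (5 + w)/4 = 5/4 + w/4)
s = -½ (s = (5/4 + (¼)*3)/(-4) = (5/4 + ¾)*(-¼) = 2*(-¼) = -½ ≈ -0.50000)
(√(4*(-2 - 1) + 3) + s)² = (√(4*(-2 - 1) + 3) - ½)² = (√(4*(-3) + 3) - ½)² = (√(-12 + 3) - ½)² = (√(-9) - ½)² = (3*I - ½)² = (-½ + 3*I)²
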